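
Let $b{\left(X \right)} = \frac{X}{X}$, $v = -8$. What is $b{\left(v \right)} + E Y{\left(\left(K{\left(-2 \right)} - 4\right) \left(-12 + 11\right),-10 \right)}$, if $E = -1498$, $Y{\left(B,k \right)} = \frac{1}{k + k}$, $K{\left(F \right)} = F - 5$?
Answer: $\frac{759}{10} \approx 75.9$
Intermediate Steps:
$K{\left(F \right)} = -5 + F$
$b{\left(X \right)} = 1$
$Y{\left(B,k \right)} = \frac{1}{2 k}$
$b{\left(v \right)} + E Y{\left(\left(K{\left(-2 \right)} - 4\right) \left(-12 + 11\right),-10 \right)} = 1 - 1498 \frac{1}{2 \left(-10\right)} = 1 - 1498 \cdot \frac{1}{2} \left(- \frac{1}{10}\right) = 1 - - \frac{749}{10} = 1 + \frac{749}{10} = \frac{759}{10}$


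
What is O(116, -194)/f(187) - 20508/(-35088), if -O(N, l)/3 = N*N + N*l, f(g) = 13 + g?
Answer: 9963857/73100 ≈ 136.30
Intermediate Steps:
O(N, l) = -3*N² - 3*N*l (O(N, l) = -3*(N*N + N*l) = -3*(N² + N*l) = -3*N² - 3*N*l)
O(116, -194)/f(187) - 20508/(-35088) = (-3*116*(116 - 194))/(13 + 187) - 20508/(-35088) = -3*116*(-78)/200 - 20508*(-1/35088) = 27144*(1/200) + 1709/2924 = 3393/25 + 1709/2924 = 9963857/73100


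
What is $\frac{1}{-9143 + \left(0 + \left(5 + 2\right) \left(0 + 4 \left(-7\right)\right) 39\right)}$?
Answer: $- \frac{1}{16787} \approx -5.957 \cdot 10^{-5}$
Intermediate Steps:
$\frac{1}{-9143 + \left(0 + \left(5 + 2\right) \left(0 + 4 \left(-7\right)\right) 39\right)} = \frac{1}{-9143 + \left(0 + 7 \left(0 - 28\right) 39\right)} = \frac{1}{-9143 + \left(0 + 7 \left(-28\right) 39\right)} = \frac{1}{-9143 + \left(0 - 7644\right)} = \frac{1}{-9143 - 7644} = \frac{1}{-16787} = - \frac{1}{16787}$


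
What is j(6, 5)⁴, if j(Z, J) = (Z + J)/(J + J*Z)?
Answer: 14641/1500625 ≈ 0.0097566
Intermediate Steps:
j(Z, J) = (J + Z)/(J + J*Z)
j(6, 5)⁴ = ((5 + 6)/(5*(1 + 6)))⁴ = ((⅕)*11/7)⁴ = ((⅕)*(⅐)*11)⁴ = (11/35)⁴ = 14641/1500625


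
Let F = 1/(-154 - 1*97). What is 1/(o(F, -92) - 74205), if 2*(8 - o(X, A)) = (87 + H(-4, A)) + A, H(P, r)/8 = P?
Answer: -2/148357 ≈ -1.3481e-5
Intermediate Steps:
H(P, r) = 8*P
F = -1/251 (F = 1/(-154 - 97) = 1/(-251) = -1/251 ≈ -0.0039841)
o(X, A) = -39/2 - A/2 (o(X, A) = 8 - ((87 + 8*(-4)) + A)/2 = 8 - ((87 - 32) + A)/2 = 8 - (55 + A)/2 = 8 + (-55/2 - A/2) = -39/2 - A/2)
1/(o(F, -92) - 74205) = 1/((-39/2 - ½*(-92)) - 74205) = 1/((-39/2 + 46) - 74205) = 1/(53/2 - 74205) = 1/(-148357/2) = -2/148357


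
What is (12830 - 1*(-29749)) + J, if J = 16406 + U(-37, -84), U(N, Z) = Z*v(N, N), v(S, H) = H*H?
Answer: -56011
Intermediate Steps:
v(S, H) = H²
U(N, Z) = Z*N²
J = -98590 (J = 16406 - 84*(-37)² = 16406 - 84*1369 = 16406 - 114996 = -98590)
(12830 - 1*(-29749)) + J = (12830 - 1*(-29749)) - 98590 = (12830 + 29749) - 98590 = 42579 - 98590 = -56011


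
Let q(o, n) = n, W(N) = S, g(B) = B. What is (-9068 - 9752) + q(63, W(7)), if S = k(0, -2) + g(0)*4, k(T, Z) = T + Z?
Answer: -18822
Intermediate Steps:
S = -2 (S = (0 - 2) + 0*4 = -2 + 0 = -2)
W(N) = -2
(-9068 - 9752) + q(63, W(7)) = (-9068 - 9752) - 2 = -18820 - 2 = -18822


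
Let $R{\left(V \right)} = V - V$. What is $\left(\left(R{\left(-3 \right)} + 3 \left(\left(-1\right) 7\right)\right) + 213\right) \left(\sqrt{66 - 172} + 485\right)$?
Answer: $93120 + 192 i \sqrt{106} \approx 93120.0 + 1976.8 i$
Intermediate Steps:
$R{\left(V \right)} = 0$
$\left(\left(R{\left(-3 \right)} + 3 \left(\left(-1\right) 7\right)\right) + 213\right) \left(\sqrt{66 - 172} + 485\right) = \left(\left(0 + 3 \left(\left(-1\right) 7\right)\right) + 213\right) \left(\sqrt{66 - 172} + 485\right) = \left(\left(0 + 3 \left(-7\right)\right) + 213\right) \left(\sqrt{-106} + 485\right) = \left(\left(0 - 21\right) + 213\right) \left(i \sqrt{106} + 485\right) = \left(-21 + 213\right) \left(485 + i \sqrt{106}\right) = 192 \left(485 + i \sqrt{106}\right) = 93120 + 192 i \sqrt{106}$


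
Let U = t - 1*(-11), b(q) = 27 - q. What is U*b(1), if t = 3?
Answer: 364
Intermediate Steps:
U = 14 (U = 3 - 1*(-11) = 3 + 11 = 14)
U*b(1) = 14*(27 - 1*1) = 14*(27 - 1) = 14*26 = 364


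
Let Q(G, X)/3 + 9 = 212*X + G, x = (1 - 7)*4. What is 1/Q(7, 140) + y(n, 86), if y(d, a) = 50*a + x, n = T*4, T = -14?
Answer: 380709385/89034 ≈ 4276.0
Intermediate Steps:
x = -24 (x = -6*4 = -24)
Q(G, X) = -27 + 3*G + 636*X (Q(G, X) = -27 + 3*(212*X + G) = -27 + 3*(G + 212*X) = -27 + (3*G + 636*X) = -27 + 3*G + 636*X)
n = -56 (n = -14*4 = -56)
y(d, a) = -24 + 50*a (y(d, a) = 50*a - 24 = -24 + 50*a)
1/Q(7, 140) + y(n, 86) = 1/(-27 + 3*7 + 636*140) + (-24 + 50*86) = 1/(-27 + 21 + 89040) + (-24 + 4300) = 1/89034 + 4276 = 380709385/89034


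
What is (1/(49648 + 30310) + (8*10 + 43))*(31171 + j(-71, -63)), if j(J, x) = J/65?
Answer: 1992580844274/519727 ≈ 3.8339e+6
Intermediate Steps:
j(J, x) = J/65 (j(J, x) = J*(1/65) = J/65)
(1/(49648 + 30310) + (8*10 + 43))*(31171 + j(-71, -63)) = (1/(49648 + 30310) + (8*10 + 43))*(31171 + (1/65)*(-71)) = (1/79958 + (80 + 43))*(31171 - 71/65) = (1/79958 + 123)*(2026044/65) = (9834835/79958)*(2026044/65) = 1992580844274/519727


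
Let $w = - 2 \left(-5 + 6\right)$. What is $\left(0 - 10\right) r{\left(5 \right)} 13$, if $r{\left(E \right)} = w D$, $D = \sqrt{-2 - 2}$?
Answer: $520 i \approx 520.0 i$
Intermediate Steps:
$D = 2 i$ ($D = \sqrt{-4} = 2 i \approx 2.0 i$)
$w = -2$ ($w = \left(-2\right) 1 = -2$)
$r{\left(E \right)} = - 4 i$ ($r{\left(E \right)} = - 2 \cdot 2 i = - 4 i$)
$\left(0 - 10\right) r{\left(5 \right)} 13 = \left(0 - 10\right) \left(- 4 i\right) 13 = - 10 \left(- 4 i\right) 13 = 40 i 13 = 520 i$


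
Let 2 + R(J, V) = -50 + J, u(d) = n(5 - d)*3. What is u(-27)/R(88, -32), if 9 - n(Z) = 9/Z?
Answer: 93/128 ≈ 0.72656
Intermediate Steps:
n(Z) = 9 - 9/Z
u(d) = 27 - 27/(5 - d) (u(d) = (9 - 9/(5 - d))*3 = 27 - 27/(5 - d))
R(J, V) = -52 + J (R(J, V) = -2 + (-50 + J) = -52 + J)
u(-27)/R(88, -32) = (27*(-4 - 27)/(-5 - 27))/(-52 + 88) = (27*(-31)/(-32))/36 = (27*(-1/32)*(-31))*(1/36) = (837/32)*(1/36) = 93/128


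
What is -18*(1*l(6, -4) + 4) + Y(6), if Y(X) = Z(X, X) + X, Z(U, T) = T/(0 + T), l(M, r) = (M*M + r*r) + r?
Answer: -929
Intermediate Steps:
l(M, r) = r + M**2 + r**2 (l(M, r) = (M**2 + r**2) + r = r + M**2 + r**2)
Z(U, T) = 1 (Z(U, T) = T/T = 1)
Y(X) = 1 + X
-18*(1*l(6, -4) + 4) + Y(6) = -18*(1*(-4 + 6**2 + (-4)**2) + 4) + (1 + 6) = -18*(1*(-4 + 36 + 16) + 4) + 7 = -18*(1*48 + 4) + 7 = -18*(48 + 4) + 7 = -18*52 + 7 = -936 + 7 = -929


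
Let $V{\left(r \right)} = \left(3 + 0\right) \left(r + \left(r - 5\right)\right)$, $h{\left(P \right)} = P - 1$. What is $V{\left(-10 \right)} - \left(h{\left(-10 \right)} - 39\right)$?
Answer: $-25$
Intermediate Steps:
$h{\left(P \right)} = -1 + P$
$V{\left(r \right)} = -15 + 6 r$ ($V{\left(r \right)} = 3 \left(r + \left(-5 + r\right)\right) = 3 \left(-5 + 2 r\right) = -15 + 6 r$)
$V{\left(-10 \right)} - \left(h{\left(-10 \right)} - 39\right) = \left(-15 + 6 \left(-10\right)\right) - \left(\left(-1 - 10\right) - 39\right) = \left(-15 - 60\right) - \left(-11 - 39\right) = -75 - -50 = -75 + 50 = -25$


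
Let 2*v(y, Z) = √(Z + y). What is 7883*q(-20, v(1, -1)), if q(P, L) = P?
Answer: -157660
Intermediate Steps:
v(y, Z) = √(Z + y)/2
7883*q(-20, v(1, -1)) = 7883*(-20) = -157660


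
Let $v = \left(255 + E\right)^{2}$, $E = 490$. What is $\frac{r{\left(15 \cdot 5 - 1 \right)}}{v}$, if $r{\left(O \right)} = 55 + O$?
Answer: $\frac{129}{555025} \approx 0.00023242$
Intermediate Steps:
$v = 555025$ ($v = \left(255 + 490\right)^{2} = 745^{2} = 555025$)
$\frac{r{\left(15 \cdot 5 - 1 \right)}}{v} = \frac{55 + \left(15 \cdot 5 - 1\right)}{555025} = \left(55 + \left(75 - 1\right)\right) \frac{1}{555025} = \left(55 + 74\right) \frac{1}{555025} = 129 \cdot \frac{1}{555025} = \frac{129}{555025}$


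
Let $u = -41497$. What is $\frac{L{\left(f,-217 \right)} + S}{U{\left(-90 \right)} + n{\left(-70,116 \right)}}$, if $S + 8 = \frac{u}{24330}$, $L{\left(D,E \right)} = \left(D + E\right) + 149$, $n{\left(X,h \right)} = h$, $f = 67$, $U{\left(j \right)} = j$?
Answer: $- \frac{260467}{632580} \approx -0.41175$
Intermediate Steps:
$L{\left(D,E \right)} = 149 + D + E$
$S = - \frac{236137}{24330}$ ($S = -8 - \frac{41497}{24330} = - \frac{236137}{24330} \approx -9.7056$)
$\frac{L{\left(f,-217 \right)} + S}{U{\left(-90 \right)} + n{\left(-70,116 \right)}} = \frac{\left(149 + 67 - 217\right) - \frac{236137}{24330}}{-90 + 116} = \frac{-1 - \frac{236137}{24330}}{26} = \left(- \frac{260467}{24330}\right) \frac{1}{26} = - \frac{260467}{632580}$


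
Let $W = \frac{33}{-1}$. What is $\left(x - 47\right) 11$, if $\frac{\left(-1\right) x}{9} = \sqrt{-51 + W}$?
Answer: $-517 - 198 i \sqrt{21} \approx -517.0 - 907.35 i$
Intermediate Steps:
$W = -33$ ($W = 33 \left(-1\right) = -33$)
$x = - 18 i \sqrt{21}$ ($x = - 9 \sqrt{-51 - 33} = - 9 \sqrt{-84} = - 9 \cdot 2 i \sqrt{21} = - 18 i \sqrt{21} \approx - 82.486 i$)
$\left(x - 47\right) 11 = \left(- 18 i \sqrt{21} - 47\right) 11 = \left(-47 - 18 i \sqrt{21}\right) 11 = -517 - 198 i \sqrt{21}$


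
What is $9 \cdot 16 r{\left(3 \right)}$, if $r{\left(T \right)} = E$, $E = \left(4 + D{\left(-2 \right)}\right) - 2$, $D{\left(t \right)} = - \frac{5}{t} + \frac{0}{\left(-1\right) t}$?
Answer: $648$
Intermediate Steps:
$D{\left(t \right)} = - \frac{5}{t}$ ($D{\left(t \right)} = - \frac{5}{t} + 0 \left(- \frac{1}{t}\right) = - \frac{5}{t} + 0 = - \frac{5}{t}$)
$E = \frac{9}{2}$ ($E = \left(4 - \frac{5}{-2}\right) - 2 = \left(4 - - \frac{5}{2}\right) - 2 = \left(4 + \frac{5}{2}\right) - 2 = \frac{13}{2} - 2 = \frac{9}{2} \approx 4.5$)
$r{\left(T \right)} = \frac{9}{2}$
$9 \cdot 16 r{\left(3 \right)} = 9 \cdot 16 \cdot \frac{9}{2} = 144 \cdot \frac{9}{2} = 648$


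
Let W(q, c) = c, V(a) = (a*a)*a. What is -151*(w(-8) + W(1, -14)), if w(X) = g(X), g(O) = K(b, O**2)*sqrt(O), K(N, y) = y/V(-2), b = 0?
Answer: 2114 + 2416*I*sqrt(2) ≈ 2114.0 + 3416.7*I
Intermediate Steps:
V(a) = a**3 (V(a) = a**2*a = a**3)
K(N, y) = -y/8 (K(N, y) = y/((-2)**3) = y/(-8) = y*(-1/8) = -y/8)
g(O) = -O**(5/2)/8 (g(O) = (-O**2/8)*sqrt(O) = -O**(5/2)/8)
w(X) = -X**(5/2)/8
-151*(w(-8) + W(1, -14)) = -151*(-16*I*sqrt(2) - 14) = -151*(-14 - 16*I*sqrt(2)) = 2114 + 2416*I*sqrt(2)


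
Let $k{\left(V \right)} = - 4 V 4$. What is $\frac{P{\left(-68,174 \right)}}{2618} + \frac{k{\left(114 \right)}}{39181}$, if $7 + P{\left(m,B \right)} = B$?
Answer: $\frac{1767995}{102575858} \approx 0.017236$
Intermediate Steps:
$P{\left(m,B \right)} = -7 + B$
$k{\left(V \right)} = - 16 V$
$\frac{P{\left(-68,174 \right)}}{2618} + \frac{k{\left(114 \right)}}{39181} = \frac{-7 + 174}{2618} + \frac{\left(-16\right) 114}{39181} = 167 \cdot \frac{1}{2618} - \frac{1824}{39181} = \frac{167}{2618} - \frac{1824}{39181} = \frac{1767995}{102575858}$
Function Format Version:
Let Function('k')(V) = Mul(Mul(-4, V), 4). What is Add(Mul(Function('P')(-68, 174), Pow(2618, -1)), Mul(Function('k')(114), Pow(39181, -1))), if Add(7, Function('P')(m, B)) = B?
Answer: Rational(1767995, 102575858) ≈ 0.017236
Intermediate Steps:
Function('P')(m, B) = Add(-7, B)
Function('k')(V) = Mul(-16, V)
Add(Mul(Function('P')(-68, 174), Pow(2618, -1)), Mul(Function('k')(114), Pow(39181, -1))) = Add(Mul(Add(-7, 174), Pow(2618, -1)), Mul(Mul(-16, 114), Pow(39181, -1))) = Add(Mul(167, Rational(1, 2618)), Mul(-1824, Rational(1, 39181))) = Add(Rational(167, 2618), Rational(-1824, 39181)) = Rational(1767995, 102575858)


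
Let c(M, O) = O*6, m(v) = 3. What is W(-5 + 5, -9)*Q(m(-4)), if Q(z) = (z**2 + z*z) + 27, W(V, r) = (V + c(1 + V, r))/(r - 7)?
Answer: 1215/8 ≈ 151.88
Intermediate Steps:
c(M, O) = 6*O
W(V, r) = (V + 6*r)/(-7 + r) (W(V, r) = (V + 6*r)/(r - 7) = (V + 6*r)/(-7 + r))
Q(z) = 27 + 2*z**2 (Q(z) = (z**2 + z**2) + 27 = 2*z**2 + 27 = 27 + 2*z**2)
W(-5 + 5, -9)*Q(m(-4)) = (((-5 + 5) + 6*(-9))/(-7 - 9))*(27 + 2*3**2) = ((0 - 54)/(-16))*(27 + 2*9) = (-1/16*(-54))*(27 + 18) = (27/8)*45 = 1215/8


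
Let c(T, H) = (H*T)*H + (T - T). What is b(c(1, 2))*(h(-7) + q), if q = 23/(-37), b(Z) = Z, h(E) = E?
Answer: -1128/37 ≈ -30.486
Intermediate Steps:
c(T, H) = T*H² (c(T, H) = T*H² + 0 = T*H²)
q = -23/37 (q = 23*(-1/37) = -23/37 ≈ -0.62162)
b(c(1, 2))*(h(-7) + q) = (1*2²)*(-7 - 23/37) = (1*4)*(-282/37) = 4*(-282/37) = -1128/37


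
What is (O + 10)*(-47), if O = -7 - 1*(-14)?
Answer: -799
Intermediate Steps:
O = 7 (O = -7 + 14 = 7)
(O + 10)*(-47) = (7 + 10)*(-47) = 17*(-47) = -799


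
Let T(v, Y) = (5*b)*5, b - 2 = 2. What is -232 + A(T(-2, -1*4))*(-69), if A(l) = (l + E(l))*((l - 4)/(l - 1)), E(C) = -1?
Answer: -6856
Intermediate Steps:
b = 4 (b = 2 + 2 = 4)
T(v, Y) = 100 (T(v, Y) = (5*4)*5 = 20*5 = 100)
A(l) = -4 + l (A(l) = (l - 1)*((l - 4)/(l - 1)) = (-1 + l)*((-4 + l)/(-1 + l)) = -4 + l)
-232 + A(T(-2, -1*4))*(-69) = -232 + (-4 + 100)*(-69) = -232 + 96*(-69) = -232 - 6624 = -6856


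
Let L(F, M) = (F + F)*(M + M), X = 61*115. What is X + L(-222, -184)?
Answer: 170407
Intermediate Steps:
X = 7015
L(F, M) = 4*F*M (L(F, M) = (2*F)*(2*M) = 4*F*M)
X + L(-222, -184) = 7015 + 4*(-222)*(-184) = 7015 + 163392 = 170407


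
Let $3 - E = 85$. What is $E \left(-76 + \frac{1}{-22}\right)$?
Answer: $\frac{68593}{11} \approx 6235.7$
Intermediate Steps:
$E = -82$ ($E = 3 - 85 = -82$)
$E \left(-76 + \frac{1}{-22}\right) = - 82 \left(-76 + \frac{1}{-22}\right) = - 82 \left(-76 - \frac{1}{22}\right) = \left(-82\right) \left(- \frac{1673}{22}\right) = \frac{68593}{11}$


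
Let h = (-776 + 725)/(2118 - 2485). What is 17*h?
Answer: 867/367 ≈ 2.3624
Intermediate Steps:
h = 51/367 (h = -51/(-367) = -51*(-1/367) = 51/367 ≈ 0.13896)
17*h = 17*(51/367) = 867/367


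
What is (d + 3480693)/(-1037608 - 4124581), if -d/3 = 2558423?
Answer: 4194576/5162189 ≈ 0.81256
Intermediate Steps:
d = -7675269 (d = -3*2558423 = -7675269)
(d + 3480693)/(-1037608 - 4124581) = (-7675269 + 3480693)/(-1037608 - 4124581) = -4194576/(-5162189) = -4194576*(-1/5162189) = 4194576/5162189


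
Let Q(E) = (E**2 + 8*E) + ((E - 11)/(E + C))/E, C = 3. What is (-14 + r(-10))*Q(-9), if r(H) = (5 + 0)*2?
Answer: -932/27 ≈ -34.518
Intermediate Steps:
r(H) = 10 (r(H) = 5*2 = 10)
Q(E) = E**2 + 8*E + (-11 + E)/(E*(3 + E)) (Q(E) = (E**2 + 8*E) + ((E - 11)/(E + 3))/E = (E**2 + 8*E) + ((-11 + E)/(3 + E))/E = (E**2 + 8*E) + (-11 + E)/(E*(3 + E)) = E**2 + 8*E + (-11 + E)/(E*(3 + E)))
(-14 + r(-10))*Q(-9) = (-14 + 10)*((-11 - 9 + (-9)**4 + 11*(-9)**3 + 24*(-9)**2)/((-9)*(3 - 9))) = -(-4)*(-11 - 9 + 6561 + 11*(-729) + 24*81)/(9*(-6)) = -(-4)*(-1)*(-11 - 9 + 6561 - 8019 + 1944)/(9*6) = -(-4)*(-1)*466/(9*6) = -4*233/27 = -932/27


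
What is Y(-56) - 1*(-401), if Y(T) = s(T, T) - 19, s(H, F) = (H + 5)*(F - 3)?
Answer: 3391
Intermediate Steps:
s(H, F) = (-3 + F)*(5 + H) (s(H, F) = (5 + H)*(-3 + F) = (-3 + F)*(5 + H))
Y(T) = -34 + T² + 2*T (Y(T) = (-15 - 3*T + 5*T + T*T) - 19 = (-15 - 3*T + 5*T + T²) - 19 = (-15 + T² + 2*T) - 19 = -34 + T² + 2*T)
Y(-56) - 1*(-401) = (-34 + (-56)² + 2*(-56)) - 1*(-401) = (-34 + 3136 - 112) + 401 = 2990 + 401 = 3391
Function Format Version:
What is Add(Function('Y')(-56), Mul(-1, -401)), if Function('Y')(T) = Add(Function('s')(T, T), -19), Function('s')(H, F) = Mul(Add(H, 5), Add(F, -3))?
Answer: 3391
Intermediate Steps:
Function('s')(H, F) = Mul(Add(-3, F), Add(5, H)) (Function('s')(H, F) = Mul(Add(5, H), Add(-3, F)) = Mul(Add(-3, F), Add(5, H)))
Function('Y')(T) = Add(-34, Pow(T, 2), Mul(2, T)) (Function('Y')(T) = Add(Add(-15, Mul(-3, T), Mul(5, T), Mul(T, T)), -19) = Add(Add(-15, Mul(-3, T), Mul(5, T), Pow(T, 2)), -19) = Add(Add(-15, Pow(T, 2), Mul(2, T)), -19) = Add(-34, Pow(T, 2), Mul(2, T)))
Add(Function('Y')(-56), Mul(-1, -401)) = Add(Add(-34, Pow(-56, 2), Mul(2, -56)), Mul(-1, -401)) = Add(Add(-34, 3136, -112), 401) = Add(2990, 401) = 3391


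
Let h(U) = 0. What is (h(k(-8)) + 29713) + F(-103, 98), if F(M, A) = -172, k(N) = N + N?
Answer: 29541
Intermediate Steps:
k(N) = 2*N
(h(k(-8)) + 29713) + F(-103, 98) = (0 + 29713) - 172 = 29713 - 172 = 29541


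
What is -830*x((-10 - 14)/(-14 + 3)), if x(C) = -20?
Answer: 16600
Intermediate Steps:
-830*x((-10 - 14)/(-14 + 3)) = -830*(-20) = 16600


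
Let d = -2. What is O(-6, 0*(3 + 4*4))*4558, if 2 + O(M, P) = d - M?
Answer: 9116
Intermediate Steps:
O(M, P) = -4 - M (O(M, P) = -2 + (-2 - M) = -4 - M)
O(-6, 0*(3 + 4*4))*4558 = (-4 - 1*(-6))*4558 = (-4 + 6)*4558 = 2*4558 = 9116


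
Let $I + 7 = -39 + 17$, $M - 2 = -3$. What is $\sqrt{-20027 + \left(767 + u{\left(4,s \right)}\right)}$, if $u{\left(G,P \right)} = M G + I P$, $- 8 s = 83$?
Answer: $\frac{i \sqrt{303410}}{4} \approx 137.71 i$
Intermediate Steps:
$M = -1$ ($M = 2 - 3 = -1$)
$s = - \frac{83}{8}$ ($s = \left(- \frac{1}{8}\right) 83 = - \frac{83}{8} \approx -10.375$)
$I = -29$ ($I = -7 + \left(-39 + 17\right) = -7 - 22 = -29$)
$u{\left(G,P \right)} = - G - 29 P$
$\sqrt{-20027 + \left(767 + u{\left(4,s \right)}\right)} = \sqrt{-20027 + \left(767 - - \frac{2375}{8}\right)} = \sqrt{-20027 + \left(767 + \left(-4 + \frac{2407}{8}\right)\right)} = \sqrt{-20027 + \left(767 + \frac{2375}{8}\right)} = \sqrt{-20027 + \frac{8511}{8}} = \sqrt{- \frac{151705}{8}} = \frac{i \sqrt{303410}}{4}$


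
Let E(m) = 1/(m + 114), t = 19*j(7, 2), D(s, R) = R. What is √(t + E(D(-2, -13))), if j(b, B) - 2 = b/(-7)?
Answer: 8*√3030/101 ≈ 4.3600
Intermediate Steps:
j(b, B) = 2 - b/7 (j(b, B) = 2 + b/(-7) = 2 + b*(-⅐) = 2 - b/7)
t = 19 (t = 19*(2 - ⅐*7) = 19*(2 - 1) = 19*1 = 19)
E(m) = 1/(114 + m)
√(t + E(D(-2, -13))) = √(19 + 1/(114 - 13)) = √(19 + 1/101) = √(1920/101) = 8*√3030/101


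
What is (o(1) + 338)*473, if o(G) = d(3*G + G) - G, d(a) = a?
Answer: 161293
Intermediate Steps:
o(G) = 3*G (o(G) = (3*G + G) - G = 4*G - G = 3*G)
(o(1) + 338)*473 = (3*1 + 338)*473 = (3 + 338)*473 = 341*473 = 161293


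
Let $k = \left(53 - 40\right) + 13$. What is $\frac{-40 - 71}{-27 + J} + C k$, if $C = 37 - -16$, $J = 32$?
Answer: $\frac{6779}{5} \approx 1355.8$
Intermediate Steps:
$C = 53$ ($C = 37 + 16 = 53$)
$k = 26$ ($k = 13 + 13 = 26$)
$\frac{-40 - 71}{-27 + J} + C k = \frac{-40 - 71}{-27 + 32} + 53 \cdot 26 = - \frac{111}{5} + 1378 = \frac{6779}{5}$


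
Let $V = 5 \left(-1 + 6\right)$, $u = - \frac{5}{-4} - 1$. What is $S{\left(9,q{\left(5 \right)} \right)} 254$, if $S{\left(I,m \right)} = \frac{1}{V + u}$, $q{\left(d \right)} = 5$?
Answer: $\frac{1016}{101} \approx 10.059$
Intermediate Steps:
$u = \frac{1}{4}$ ($u = \left(-5\right) \left(- \frac{1}{4}\right) - 1 = \frac{5}{4} - 1 = \frac{1}{4} \approx 0.25$)
$V = 25$ ($V = 5 \cdot 5 = 25$)
$S{\left(I,m \right)} = \frac{4}{101}$ ($S{\left(I,m \right)} = \frac{1}{25 + \frac{1}{4}} = \frac{1}{\frac{101}{4}} = \frac{4}{101}$)
$S{\left(9,q{\left(5 \right)} \right)} 254 = \frac{4}{101} \cdot 254 = \frac{1016}{101}$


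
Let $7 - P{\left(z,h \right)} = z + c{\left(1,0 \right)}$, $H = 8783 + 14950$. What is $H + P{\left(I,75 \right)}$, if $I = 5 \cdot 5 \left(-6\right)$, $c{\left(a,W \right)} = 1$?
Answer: $23889$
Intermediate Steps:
$I = -150$ ($I = 25 \left(-6\right) = -150$)
$H = 23733$
$P{\left(z,h \right)} = 6 - z$ ($P{\left(z,h \right)} = 7 - \left(z + 1\right) = 7 - \left(1 + z\right) = 6 - z$)
$H + P{\left(I,75 \right)} = 23733 + \left(6 - -150\right) = 23733 + \left(6 + 150\right) = 23733 + 156 = 23889$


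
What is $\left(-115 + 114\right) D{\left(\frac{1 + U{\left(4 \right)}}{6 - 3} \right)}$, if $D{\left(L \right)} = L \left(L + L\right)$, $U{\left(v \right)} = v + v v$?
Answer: $-98$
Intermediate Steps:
$U{\left(v \right)} = v + v^{2}$
$D{\left(L \right)} = 2 L^{2}$ ($D{\left(L \right)} = L 2 L = 2 L^{2}$)
$\left(-115 + 114\right) D{\left(\frac{1 + U{\left(4 \right)}}{6 - 3} \right)} = \left(-115 + 114\right) 2 \left(\frac{1 + 4 \left(1 + 4\right)}{6 - 3}\right)^{2} = - 2 \left(\frac{1 + 4 \cdot 5}{3}\right)^{2} = - 2 \left(\left(1 + 20\right) \frac{1}{3}\right)^{2} = - 2 \left(21 \cdot \frac{1}{3}\right)^{2} = - 2 \cdot 7^{2} = - 2 \cdot 49 = \left(-1\right) 98 = -98$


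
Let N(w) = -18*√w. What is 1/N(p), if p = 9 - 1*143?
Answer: I*√134/2412 ≈ 0.0047993*I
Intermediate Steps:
p = -134 (p = 9 - 143 = -134)
1/N(p) = 1/(-18*I*√134) = I*√134/2412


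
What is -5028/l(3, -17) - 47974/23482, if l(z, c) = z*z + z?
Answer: -4943466/11741 ≈ -421.04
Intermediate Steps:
l(z, c) = z + z² (l(z, c) = z² + z = z + z²)
-5028/l(3, -17) - 47974/23482 = -5028*1/(3*(1 + 3)) - 47974/23482 = -5028/(3*4) - 47974*1/23482 = -5028/12 - 23987/11741 = -5028*1/12 - 23987/11741 = -419 - 23987/11741 = -4943466/11741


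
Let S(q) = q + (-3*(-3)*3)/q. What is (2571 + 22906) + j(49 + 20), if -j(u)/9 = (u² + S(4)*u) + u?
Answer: -98675/4 ≈ -24669.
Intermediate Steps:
S(q) = q + 27/q (S(q) = q + (9*3)/q = q + 27/q)
j(u) = -9*u² - 423*u/4 (j(u) = -9*((u² + (4 + 27/4)*u) + u) = -9*((u² + 43*u/4) + u) = -9*(u² + 47*u/4) = -9*u² - 423*u/4)
(2571 + 22906) + j(49 + 20) = (2571 + 22906) - 9*(49 + 20)*(47 + 4*(49 + 20))/4 = 25477 - 9/4*69*(47 + 4*69) = 25477 - 9/4*69*(47 + 276) = 25477 - 9/4*69*323 = 25477 - 200583/4 = -98675/4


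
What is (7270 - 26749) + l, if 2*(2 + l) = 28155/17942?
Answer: -699028049/35884 ≈ -19480.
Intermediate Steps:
l = -43613/35884 (l = -2 + (28155/17942)/2 = -2 + (28155*(1/17942))/2 = -2 + (½)*(28155/17942) = -2 + 28155/35884 = -43613/35884 ≈ -1.2154)
(7270 - 26749) + l = (7270 - 26749) - 43613/35884 = -19479 - 43613/35884 = -699028049/35884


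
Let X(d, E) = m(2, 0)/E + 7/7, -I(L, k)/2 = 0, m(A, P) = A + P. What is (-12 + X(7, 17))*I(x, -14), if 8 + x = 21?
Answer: 0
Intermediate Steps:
x = 13 (x = -8 + 21 = 13)
I(L, k) = 0 (I(L, k) = -2*0 = 0)
X(d, E) = 1 + 2/E (X(d, E) = (2 + 0)/E + 7/7 = 2/E + 7*(⅐) = 2/E + 1 = 1 + 2/E)
(-12 + X(7, 17))*I(x, -14) = (-12 + (2 + 17)/17)*0 = (-12 + (1/17)*19)*0 = (-12 + 19/17)*0 = -185/17*0 = 0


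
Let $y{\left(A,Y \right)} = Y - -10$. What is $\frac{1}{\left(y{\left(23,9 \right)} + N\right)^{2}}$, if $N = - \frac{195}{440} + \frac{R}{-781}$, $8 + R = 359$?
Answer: $\frac{322624}{105781225} \approx 0.0030499$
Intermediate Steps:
$R = 351$ ($R = -8 + 359 = 351$)
$y{\left(A,Y \right)} = 10 + Y$ ($y{\left(A,Y \right)} = Y + 10 = 10 + Y$)
$N = - \frac{507}{568}$ ($N = - \frac{195}{440} + \frac{351}{-781} = \left(-195\right) \frac{1}{440} + 351 \left(- \frac{1}{781}\right) = - \frac{39}{88} - \frac{351}{781} = - \frac{507}{568} \approx -0.89261$)
$\frac{1}{\left(y{\left(23,9 \right)} + N\right)^{2}} = \frac{1}{\left(\left(10 + 9\right) - \frac{507}{568}\right)^{2}} = \frac{1}{\left(19 - \frac{507}{568}\right)^{2}} = \frac{1}{\left(\frac{10285}{568}\right)^{2}} = \frac{1}{\frac{105781225}{322624}} = \frac{322624}{105781225}$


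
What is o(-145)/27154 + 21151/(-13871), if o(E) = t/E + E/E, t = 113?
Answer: -3203000883/2100565555 ≈ -1.5248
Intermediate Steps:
o(E) = 1 + 113/E (o(E) = 113/E + E/E = 113/E + 1 = 1 + 113/E)
o(-145)/27154 + 21151/(-13871) = ((113 - 145)/(-145))/27154 + 21151/(-13871) = -1/145*(-32)*(1/27154) + 21151*(-1/13871) = (32/145)*(1/27154) - 1627/1067 = 16/1968665 - 1627/1067 = -3203000883/2100565555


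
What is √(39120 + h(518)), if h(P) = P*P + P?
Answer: 9*√3802 ≈ 554.94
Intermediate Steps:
h(P) = P + P² (h(P) = P² + P = P + P²)
√(39120 + h(518)) = √(39120 + 518*(1 + 518)) = √(39120 + 518*519) = √(39120 + 268842) = √307962 = 9*√3802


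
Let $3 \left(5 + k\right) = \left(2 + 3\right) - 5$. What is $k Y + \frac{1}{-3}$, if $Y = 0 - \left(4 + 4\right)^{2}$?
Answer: $\frac{959}{3} \approx 319.67$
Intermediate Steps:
$k = -5$ ($k = -5 + \frac{\left(2 + 3\right) - 5}{3} = -5 + \frac{5 - 5}{3} = -5 + \frac{1}{3} \cdot 0 = -5 + 0 = -5$)
$Y = -64$ ($Y = 0 - 8^{2} = 0 - 64 = -64$)
$k Y + \frac{1}{-3} = \left(-5\right) \left(-64\right) + \frac{1}{-3} = 320 - \frac{1}{3} = \frac{959}{3}$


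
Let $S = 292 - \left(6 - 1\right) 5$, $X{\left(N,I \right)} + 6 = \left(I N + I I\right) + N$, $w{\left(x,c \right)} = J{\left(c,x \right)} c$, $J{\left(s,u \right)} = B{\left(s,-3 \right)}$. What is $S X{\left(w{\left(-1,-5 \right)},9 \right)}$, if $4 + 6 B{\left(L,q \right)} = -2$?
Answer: $33375$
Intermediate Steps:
$B{\left(L,q \right)} = -1$ ($B{\left(L,q \right)} = - \frac{2}{3} + \frac{1}{6} \left(-2\right) = - \frac{2}{3} - \frac{1}{3} = -1$)
$J{\left(s,u \right)} = -1$
$w{\left(x,c \right)} = - c$
$X{\left(N,I \right)} = -6 + N + I^{2} + I N$ ($X{\left(N,I \right)} = -6 + \left(\left(I N + I I\right) + N\right) = -6 + \left(\left(I N + I^{2}\right) + N\right) = -6 + \left(\left(I^{2} + I N\right) + N\right) = -6 + \left(N + I^{2} + I N\right) = -6 + N + I^{2} + I N$)
$S = 267$ ($S = 292 - 5 \cdot 5 = 292 - 25 = 267$)
$S X{\left(w{\left(-1,-5 \right)},9 \right)} = 267 \left(-6 - -5 + 9^{2} + 9 \left(\left(-1\right) \left(-5\right)\right)\right) = 267 \left(-6 + 5 + 81 + 9 \cdot 5\right) = 267 \left(-6 + 5 + 81 + 45\right) = 267 \cdot 125 = 33375$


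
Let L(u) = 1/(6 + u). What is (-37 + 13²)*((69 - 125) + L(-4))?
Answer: -7326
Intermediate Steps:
(-37 + 13²)*((69 - 125) + L(-4)) = (-37 + 13²)*((69 - 125) + 1/(6 - 4)) = (-37 + 169)*(-56 + 1/2) = 132*(-56 + ½) = 132*(-111/2) = -7326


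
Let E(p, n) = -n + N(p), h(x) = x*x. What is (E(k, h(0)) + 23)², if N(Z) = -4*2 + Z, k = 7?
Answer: 484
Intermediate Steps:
N(Z) = -8 + Z
h(x) = x²
E(p, n) = -8 + p - n (E(p, n) = -n + (-8 + p) = -8 + p - n)
(E(k, h(0)) + 23)² = ((-8 + 7 - 1*0²) + 23)² = ((-8 + 7 - 1*0) + 23)² = ((-8 + 7 + 0) + 23)² = (-1 + 23)² = 22² = 484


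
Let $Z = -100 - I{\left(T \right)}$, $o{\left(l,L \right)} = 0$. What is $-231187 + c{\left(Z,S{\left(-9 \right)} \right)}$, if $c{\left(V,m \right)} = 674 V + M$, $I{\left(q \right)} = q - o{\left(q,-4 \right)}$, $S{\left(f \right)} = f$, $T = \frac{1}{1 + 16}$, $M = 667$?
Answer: $- \frac{5065314}{17} \approx -2.9796 \cdot 10^{5}$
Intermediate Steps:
$T = \frac{1}{17} \approx 0.058824$
$I{\left(q \right)} = q$ ($I{\left(q \right)} = q - 0 = q + 0 = q$)
$Z = - \frac{1701}{17}$ ($Z = -100 - \frac{1}{17} = - \frac{1701}{17} \approx -100.06$)
$c{\left(V,m \right)} = 667 + 674 V$ ($c{\left(V,m \right)} = 674 V + 667 = 667 + 674 V$)
$-231187 + c{\left(Z,S{\left(-9 \right)} \right)} = -231187 + \left(667 + 674 \left(- \frac{1701}{17}\right)\right) = -231187 + \left(667 - \frac{1146474}{17}\right) = -231187 - \frac{1135135}{17} = - \frac{5065314}{17}$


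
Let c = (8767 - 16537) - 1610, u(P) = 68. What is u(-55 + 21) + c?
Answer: -9312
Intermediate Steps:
c = -9380 (c = -7770 - 1610 = -9380)
u(-55 + 21) + c = 68 - 9380 = -9312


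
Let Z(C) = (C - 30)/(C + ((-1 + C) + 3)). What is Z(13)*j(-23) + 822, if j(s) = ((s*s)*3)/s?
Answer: 24189/28 ≈ 863.89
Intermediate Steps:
Z(C) = (-30 + C)/(2 + 2*C) (Z(C) = (-30 + C)/(C + (2 + C)) = (-30 + C)/(2 + 2*C))
j(s) = 3*s (j(s) = (s**2*3)/s = (3*s**2)/s = 3*s)
Z(13)*j(-23) + 822 = ((-30 + 13)/(2*(1 + 13)))*(3*(-23)) + 822 = ((1/2)*(-17)/14)*(-69) + 822 = ((1/2)*(1/14)*(-17))*(-69) + 822 = -17/28*(-69) + 822 = 1173/28 + 822 = 24189/28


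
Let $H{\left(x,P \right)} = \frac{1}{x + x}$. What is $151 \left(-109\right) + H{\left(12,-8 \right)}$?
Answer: $- \frac{395015}{24} \approx -16459.0$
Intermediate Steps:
$H{\left(x,P \right)} = \frac{1}{2 x}$
$151 \left(-109\right) + H{\left(12,-8 \right)} = 151 \left(-109\right) + \frac{1}{2 \cdot 12} = -16459 + \frac{1}{2} \cdot \frac{1}{12} = -16459 + \frac{1}{24} = - \frac{395015}{24}$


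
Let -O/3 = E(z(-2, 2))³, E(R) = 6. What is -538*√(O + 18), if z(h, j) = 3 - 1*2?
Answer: -1614*I*√70 ≈ -13504.0*I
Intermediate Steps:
z(h, j) = 1 (z(h, j) = 3 - 2 = 1)
O = -648 (O = -3*6³ = -3*216 = -648)
-538*√(O + 18) = -538*√(-648 + 18) = -1614*I*√70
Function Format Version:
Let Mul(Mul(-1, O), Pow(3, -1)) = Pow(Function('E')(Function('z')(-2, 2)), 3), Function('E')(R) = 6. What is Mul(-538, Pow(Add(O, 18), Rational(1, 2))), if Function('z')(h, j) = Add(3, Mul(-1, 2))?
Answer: Mul(-1614, I, Pow(70, Rational(1, 2))) ≈ Mul(-13504., I)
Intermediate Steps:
Function('z')(h, j) = 1 (Function('z')(h, j) = Add(3, -2) = 1)
O = -648 (O = Mul(-3, Pow(6, 3)) = Mul(-3, 216) = -648)
Mul(-538, Pow(Add(O, 18), Rational(1, 2))) = Mul(-538, Pow(Add(-648, 18), Rational(1, 2))) = Mul(-538, Pow(-630, Rational(1, 2))) = Mul(-538, Mul(3, I, Pow(70, Rational(1, 2)))) = Mul(-1614, I, Pow(70, Rational(1, 2)))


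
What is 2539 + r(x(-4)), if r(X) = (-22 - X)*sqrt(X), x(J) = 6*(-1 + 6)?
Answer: 2539 - 52*sqrt(30) ≈ 2254.2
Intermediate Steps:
x(J) = 30 (x(J) = 6*5 = 30)
r(X) = sqrt(X)*(-22 - X)
2539 + r(x(-4)) = 2539 + sqrt(30)*(-22 - 1*30) = 2539 + sqrt(30)*(-22 - 30) = 2539 + sqrt(30)*(-52) = 2539 - 52*sqrt(30)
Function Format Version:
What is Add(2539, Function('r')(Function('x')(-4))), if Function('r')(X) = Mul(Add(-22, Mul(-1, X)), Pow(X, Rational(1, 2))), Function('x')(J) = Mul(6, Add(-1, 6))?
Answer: Add(2539, Mul(-52, Pow(30, Rational(1, 2)))) ≈ 2254.2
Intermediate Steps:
Function('x')(J) = 30 (Function('x')(J) = Mul(6, 5) = 30)
Function('r')(X) = Mul(Pow(X, Rational(1, 2)), Add(-22, Mul(-1, X)))
Add(2539, Function('r')(Function('x')(-4))) = Add(2539, Mul(Pow(30, Rational(1, 2)), Add(-22, Mul(-1, 30)))) = Add(2539, Mul(Pow(30, Rational(1, 2)), Add(-22, -30))) = Add(2539, Mul(Pow(30, Rational(1, 2)), -52)) = Add(2539, Mul(-52, Pow(30, Rational(1, 2))))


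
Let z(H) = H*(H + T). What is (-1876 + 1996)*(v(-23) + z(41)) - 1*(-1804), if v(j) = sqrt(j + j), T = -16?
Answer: 124804 + 120*I*sqrt(46) ≈ 1.248e+5 + 813.88*I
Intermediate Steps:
z(H) = H*(-16 + H) (z(H) = H*(H - 16) = H*(-16 + H))
v(j) = sqrt(2)*sqrt(j) (v(j) = sqrt(2*j) = sqrt(2)*sqrt(j))
(-1876 + 1996)*(v(-23) + z(41)) - 1*(-1804) = (-1876 + 1996)*(sqrt(2)*sqrt(-23) + 41*(-16 + 41)) - 1*(-1804) = 120*(sqrt(2)*(I*sqrt(23)) + 41*25) + 1804 = 120*(I*sqrt(46) + 1025) + 1804 = 120*(1025 + I*sqrt(46)) + 1804 = (123000 + 120*I*sqrt(46)) + 1804 = 124804 + 120*I*sqrt(46)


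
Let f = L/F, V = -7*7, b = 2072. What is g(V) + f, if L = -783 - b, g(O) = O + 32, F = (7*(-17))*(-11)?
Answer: -25108/1309 ≈ -19.181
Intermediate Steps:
V = -49
F = 1309 (F = -119*(-11) = 1309)
g(O) = 32 + O
L = -2855 (L = -783 - 1*2072 = -783 - 2072 = -2855)
f = -2855/1309 ≈ -2.1811
g(V) + f = (32 - 49) - 2855/1309 = -17 - 2855/1309 = -25108/1309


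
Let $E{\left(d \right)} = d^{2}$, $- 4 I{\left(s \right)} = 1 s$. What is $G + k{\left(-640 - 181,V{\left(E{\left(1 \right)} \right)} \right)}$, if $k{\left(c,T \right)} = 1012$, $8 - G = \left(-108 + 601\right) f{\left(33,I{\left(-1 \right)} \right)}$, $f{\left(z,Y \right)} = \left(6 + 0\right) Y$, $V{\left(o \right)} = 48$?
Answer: $\frac{561}{2} \approx 280.5$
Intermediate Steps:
$I{\left(s \right)} = - \frac{s}{4}$ ($I{\left(s \right)} = - \frac{1 s}{4} = - \frac{s}{4}$)
$f{\left(z,Y \right)} = 6 Y$
$G = - \frac{1463}{2}$ ($G = 8 - \left(-108 + 601\right) 6 \left(\left(- \frac{1}{4}\right) \left(-1\right)\right) = 8 - 493 \cdot 6 \cdot \frac{1}{4} = 8 - 493 \cdot \frac{3}{2} = 8 - \frac{1479}{2} = - \frac{1463}{2} \approx -731.5$)
$G + k{\left(-640 - 181,V{\left(E{\left(1 \right)} \right)} \right)} = - \frac{1463}{2} + 1012 = \frac{561}{2}$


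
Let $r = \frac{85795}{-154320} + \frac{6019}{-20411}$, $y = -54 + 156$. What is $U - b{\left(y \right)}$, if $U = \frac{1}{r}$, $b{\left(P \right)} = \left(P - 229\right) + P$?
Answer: $\frac{12770104021}{536002765} \approx 23.825$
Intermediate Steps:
$y = 102$
$b{\left(P \right)} = -229 + 2 P$ ($b{\left(P \right)} = \left(-229 + P\right) + P = -229 + 2 P$)
$r = - \frac{536002765}{629965104}$ ($r = 85795 \left(- \frac{1}{154320}\right) + 6019 \left(- \frac{1}{20411}\right) = - \frac{17159}{30864} - \frac{6019}{20411} = - \frac{536002765}{629965104} \approx -0.85085$)
$U = - \frac{629965104}{536002765}$ ($U = \frac{1}{- \frac{536002765}{629965104}} = - \frac{629965104}{536002765} \approx -1.1753$)
$U - b{\left(y \right)} = - \frac{629965104}{536002765} - \left(-229 + 2 \cdot 102\right) = - \frac{629965104}{536002765} - \left(-229 + 204\right) = - \frac{629965104}{536002765} - -25 = - \frac{629965104}{536002765} + 25 = \frac{12770104021}{536002765}$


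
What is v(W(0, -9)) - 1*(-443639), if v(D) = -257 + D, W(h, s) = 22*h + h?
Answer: 443382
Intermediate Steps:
W(h, s) = 23*h
v(W(0, -9)) - 1*(-443639) = (-257 + 23*0) - 1*(-443639) = (-257 + 0) + 443639 = -257 + 443639 = 443382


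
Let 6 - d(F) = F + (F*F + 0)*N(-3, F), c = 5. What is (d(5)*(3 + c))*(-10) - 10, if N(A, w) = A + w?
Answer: 3910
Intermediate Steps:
d(F) = 6 - F - F²*(-3 + F) (d(F) = 6 - (F + (F*F + 0)*(-3 + F)) = 6 - (F + (F² + 0)*(-3 + F)) = 6 - (F + F²*(-3 + F)) = 6 + (-F - F²*(-3 + F)) = 6 - F - F²*(-3 + F))
(d(5)*(3 + c))*(-10) - 10 = ((6 - 1*5 + 5²*(3 - 1*5))*(3 + 5))*(-10) - 10 = ((6 - 5 + 25*(3 - 5))*8)*(-10) - 10 = ((6 - 5 + 25*(-2))*8)*(-10) - 10 = ((6 - 5 - 50)*8)*(-10) - 10 = -49*8*(-10) - 10 = -392*(-10) - 10 = 3920 - 10 = 3910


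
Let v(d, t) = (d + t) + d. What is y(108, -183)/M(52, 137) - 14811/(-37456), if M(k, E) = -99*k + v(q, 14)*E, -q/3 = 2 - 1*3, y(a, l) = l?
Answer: 5314917/11274256 ≈ 0.47142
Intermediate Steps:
q = 3 (q = -3*(2 - 1*3) = -3*(2 - 3) = -3*(-1) = 3)
v(d, t) = t + 2*d
M(k, E) = -99*k + 20*E (M(k, E) = -99*k + (14 + 2*3)*E = -99*k + (14 + 6)*E = -99*k + 20*E)
y(108, -183)/M(52, 137) - 14811/(-37456) = -183/(-99*52 + 20*137) - 14811/(-37456) = -183/(-5148 + 2740) - 14811*(-1/37456) = -183/(-2408) + 14811/37456 = -183*(-1/2408) + 14811/37456 = 183/2408 + 14811/37456 = 5314917/11274256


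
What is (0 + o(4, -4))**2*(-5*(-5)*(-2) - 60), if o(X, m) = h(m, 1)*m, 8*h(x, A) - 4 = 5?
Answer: -4455/2 ≈ -2227.5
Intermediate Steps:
h(x, A) = 9/8 (h(x, A) = 1/2 + (1/8)*5 = 1/2 + 5/8 = 9/8)
o(X, m) = 9*m/8
(0 + o(4, -4))**2*(-5*(-5)*(-2) - 60) = (0 + (9/8)*(-4))**2*(-5*(-5)*(-2) - 60) = (0 - 9/2)**2*(25*(-2) - 60) = (-9/2)**2*(-50 - 60) = (81/4)*(-110) = -4455/2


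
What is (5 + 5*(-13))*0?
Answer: 0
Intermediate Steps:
(5 + 5*(-13))*0 = (5 - 65)*0 = -60*0 = 0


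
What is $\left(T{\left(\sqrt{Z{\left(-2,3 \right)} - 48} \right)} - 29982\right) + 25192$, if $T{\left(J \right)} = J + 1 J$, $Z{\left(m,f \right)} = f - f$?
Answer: $-4790 + 8 i \sqrt{3} \approx -4790.0 + 13.856 i$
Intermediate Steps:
$Z{\left(m,f \right)} = 0$
$T{\left(J \right)} = 2 J$ ($T{\left(J \right)} = J + J = 2 J$)
$\left(T{\left(\sqrt{Z{\left(-2,3 \right)} - 48} \right)} - 29982\right) + 25192 = \left(2 \sqrt{0 - 48} - 29982\right) + 25192 = \left(2 \sqrt{-48} - 29982\right) + 25192 = \left(2 \cdot 4 i \sqrt{3} - 29982\right) + 25192 = \left(8 i \sqrt{3} - 29982\right) + 25192 = \left(-29982 + 8 i \sqrt{3}\right) + 25192 = -4790 + 8 i \sqrt{3}$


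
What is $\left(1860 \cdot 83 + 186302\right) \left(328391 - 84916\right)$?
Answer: $82947549950$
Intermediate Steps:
$\left(1860 \cdot 83 + 186302\right) \left(328391 - 84916\right) = \left(154380 + 186302\right) 243475 = 340682 \cdot 243475 = 82947549950$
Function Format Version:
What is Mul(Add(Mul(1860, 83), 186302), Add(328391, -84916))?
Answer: 82947549950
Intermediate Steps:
Mul(Add(Mul(1860, 83), 186302), Add(328391, -84916)) = Mul(Add(154380, 186302), 243475) = Mul(340682, 243475) = 82947549950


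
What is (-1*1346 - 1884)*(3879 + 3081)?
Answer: -22480800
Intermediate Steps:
(-1*1346 - 1884)*(3879 + 3081) = (-1346 - 1884)*6960 = -3230*6960 = -22480800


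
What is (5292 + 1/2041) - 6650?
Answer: -2771677/2041 ≈ -1358.0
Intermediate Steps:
(5292 + 1/2041) - 6650 = 10800973/2041 - 6650 = -2771677/2041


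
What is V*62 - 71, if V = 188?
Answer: 11585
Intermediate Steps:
V*62 - 71 = 188*62 - 71 = 11656 - 71 = 11585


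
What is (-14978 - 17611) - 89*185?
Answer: -49054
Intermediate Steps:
(-14978 - 17611) - 89*185 = -32589 - 16465 = -49054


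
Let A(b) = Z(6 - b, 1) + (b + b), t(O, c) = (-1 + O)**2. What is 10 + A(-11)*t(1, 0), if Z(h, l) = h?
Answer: 10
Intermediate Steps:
A(b) = 6 + b (A(b) = (6 - b) + (b + b) = (6 - b) + 2*b = 6 + b)
10 + A(-11)*t(1, 0) = 10 + (6 - 11)*(-1 + 1)**2 = 10 - 5*0**2 = 10 - 5*0 = 10 + 0 = 10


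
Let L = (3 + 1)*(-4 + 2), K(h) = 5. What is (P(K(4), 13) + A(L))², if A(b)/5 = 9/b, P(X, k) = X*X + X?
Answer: 38025/64 ≈ 594.14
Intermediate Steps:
P(X, k) = X + X² (P(X, k) = X² + X = X + X²)
L = -8 (L = 4*(-2) = -8)
A(b) = 45/b (A(b) = 5*(9/b) = 45/b)
(P(K(4), 13) + A(L))² = (5*(1 + 5) + 45/(-8))² = (5*6 + 45*(-⅛))² = (30 - 45/8)² = (195/8)² = 38025/64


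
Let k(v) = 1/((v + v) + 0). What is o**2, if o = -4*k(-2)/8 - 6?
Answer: 2209/64 ≈ 34.516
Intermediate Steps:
k(v) = 1/(2*v) (k(v) = 1/(2*v + 0) = 1/(2*v))
o = -47/8 (o = -4*(1/2)/(-2)/8 - 6 = -4*(1/2)*(-1/2)/8 - 6 = -(-1)/8 - 6 = -4*(-1/32) - 6 = 1/8 - 6 = -47/8 ≈ -5.8750)
o**2 = (-47/8)**2 = 2209/64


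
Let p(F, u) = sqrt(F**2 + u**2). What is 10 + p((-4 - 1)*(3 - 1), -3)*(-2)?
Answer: 10 - 2*sqrt(109) ≈ -10.881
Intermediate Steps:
10 + p((-4 - 1)*(3 - 1), -3)*(-2) = 10 + sqrt(((-4 - 1)*(3 - 1))**2 + (-3)**2)*(-2) = 10 + sqrt((-5*2)**2 + 9)*(-2) = 10 + sqrt((-10)**2 + 9)*(-2) = 10 + sqrt(100 + 9)*(-2) = 10 + sqrt(109)*(-2) = 10 - 2*sqrt(109)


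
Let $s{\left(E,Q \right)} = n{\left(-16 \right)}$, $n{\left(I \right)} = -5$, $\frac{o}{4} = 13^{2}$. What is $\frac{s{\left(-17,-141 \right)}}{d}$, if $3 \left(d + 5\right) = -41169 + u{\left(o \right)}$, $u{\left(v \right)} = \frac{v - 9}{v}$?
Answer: $\frac{10140}{27839717} \approx 0.00036423$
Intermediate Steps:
$o = 676$ ($o = 4 \cdot 13^{2} = 4 \cdot 169 = 676$)
$s{\left(E,Q \right)} = -5$
$u{\left(v \right)} = \frac{-9 + v}{v}$
$d = - \frac{27839717}{2028}$ ($d = -5 + \frac{-41169 + \frac{-9 + 676}{676}}{3} = -5 + \frac{-41169 + \frac{1}{676} \cdot 667}{3} = -5 + \frac{-41169 + \frac{667}{676}}{3} = -5 + \frac{1}{3} \left(- \frac{27829577}{676}\right) = -5 - \frac{27829577}{2028} = - \frac{27839717}{2028} \approx -13728.0$)
$\frac{s{\left(-17,-141 \right)}}{d} = - \frac{5}{- \frac{27839717}{2028}} = \left(-5\right) \left(- \frac{2028}{27839717}\right) = \frac{10140}{27839717}$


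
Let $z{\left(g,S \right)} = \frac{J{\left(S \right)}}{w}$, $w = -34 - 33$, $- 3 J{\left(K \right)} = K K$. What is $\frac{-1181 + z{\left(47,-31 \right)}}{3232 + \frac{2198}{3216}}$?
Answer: $- \frac{378272}{1039631} \approx -0.36385$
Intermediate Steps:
$J{\left(K \right)} = - \frac{K^{2}}{3}$ ($J{\left(K \right)} = - \frac{K K}{3} = - \frac{K^{2}}{3}$)
$w = -67$
$z{\left(g,S \right)} = \frac{S^{2}}{201}$ ($z{\left(g,S \right)} = \frac{\left(- \frac{1}{3}\right) S^{2}}{-67} = - \frac{S^{2}}{3} \left(- \frac{1}{67}\right) = \frac{S^{2}}{201}$)
$\frac{-1181 + z{\left(47,-31 \right)}}{3232 + \frac{2198}{3216}} = \frac{-1181 + \frac{\left(-31\right)^{2}}{201}}{3232 + \frac{2198}{3216}} = \frac{-1181 + \frac{1}{201} \cdot 961}{3232 + 2198 \cdot \frac{1}{3216}} = \frac{-1181 + \frac{961}{201}}{3232 + \frac{1099}{1608}} = - \frac{236420}{201 \cdot \frac{5198155}{1608}} = \left(- \frac{236420}{201}\right) \frac{1608}{5198155} = - \frac{378272}{1039631}$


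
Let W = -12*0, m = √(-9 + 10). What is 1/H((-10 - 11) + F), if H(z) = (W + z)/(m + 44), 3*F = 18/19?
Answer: -285/131 ≈ -2.1756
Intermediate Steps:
m = 1 (m = √1 = 1)
F = 6/19 (F = (18/19)/3 = (18*(1/19))/3 = (⅓)*(18/19) = 6/19 ≈ 0.31579)
W = 0
H(z) = z/45 (H(z) = (0 + z)/(1 + 44) = z/45)
1/H((-10 - 11) + F) = 1/(((-10 - 11) + 6/19)/45) = 1/((-21 + 6/19)/45) = 1/((1/45)*(-393/19)) = 1/(-131/285) = -285/131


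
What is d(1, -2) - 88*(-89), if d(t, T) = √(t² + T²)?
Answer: 7832 + √5 ≈ 7834.2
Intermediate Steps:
d(t, T) = √(T² + t²)
d(1, -2) - 88*(-89) = √((-2)² + 1²) - 88*(-89) = √(4 + 1) + 7832 = √5 + 7832 = 7832 + √5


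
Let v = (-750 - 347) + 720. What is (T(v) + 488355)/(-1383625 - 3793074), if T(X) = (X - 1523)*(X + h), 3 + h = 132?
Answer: -959555/5176699 ≈ -0.18536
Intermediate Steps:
h = 129 (h = -3 + 132 = 129)
v = -377 (v = -1097 + 720 = -377)
T(X) = (-1523 + X)*(129 + X) (T(X) = (X - 1523)*(X + 129) = (-1523 + X)*(129 + X))
(T(v) + 488355)/(-1383625 - 3793074) = ((-196467 + (-377)**2 - 1394*(-377)) + 488355)/(-1383625 - 3793074) = ((-196467 + 142129 + 525538) + 488355)/(-5176699) = (471200 + 488355)*(-1/5176699) = 959555*(-1/5176699) = -959555/5176699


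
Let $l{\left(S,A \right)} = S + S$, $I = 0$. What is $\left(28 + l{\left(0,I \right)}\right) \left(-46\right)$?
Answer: $-1288$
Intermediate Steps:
$l{\left(S,A \right)} = 2 S$
$\left(28 + l{\left(0,I \right)}\right) \left(-46\right) = \left(28 + 2 \cdot 0\right) \left(-46\right) = \left(28 + 0\right) \left(-46\right) = 28 \left(-46\right) = -1288$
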